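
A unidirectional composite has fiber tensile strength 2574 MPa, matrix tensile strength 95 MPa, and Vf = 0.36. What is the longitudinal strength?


sigma_1 = sigma_f*Vf + sigma_m*(1-Vf) = 2574*0.36 + 95*0.64 = 987.4 MPa

987.4 MPa


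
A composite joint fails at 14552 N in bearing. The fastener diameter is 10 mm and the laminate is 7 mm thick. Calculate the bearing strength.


sigma_br = F/(d*h) = 14552/(10*7) = 207.9 MPa

207.9 MPa


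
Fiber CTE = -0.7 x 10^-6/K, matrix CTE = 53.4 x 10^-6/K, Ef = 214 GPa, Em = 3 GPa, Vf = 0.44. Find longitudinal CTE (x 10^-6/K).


E1 = Ef*Vf + Em*(1-Vf) = 95.84
alpha_1 = (alpha_f*Ef*Vf + alpha_m*Em*(1-Vf))/E1 = 0.25 x 10^-6/K

0.25 x 10^-6/K


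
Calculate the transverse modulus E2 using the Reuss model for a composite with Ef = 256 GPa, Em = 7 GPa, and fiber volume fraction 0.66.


1/E2 = Vf/Ef + (1-Vf)/Em = 0.66/256 + 0.34/7
E2 = 19.55 GPa

19.55 GPa


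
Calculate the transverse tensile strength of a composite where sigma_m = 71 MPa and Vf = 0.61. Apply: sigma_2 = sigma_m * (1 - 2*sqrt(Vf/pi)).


factor = 1 - 2*sqrt(0.61/pi) = 0.1187
sigma_2 = 71 * 0.1187 = 8.43 MPa

8.43 MPa


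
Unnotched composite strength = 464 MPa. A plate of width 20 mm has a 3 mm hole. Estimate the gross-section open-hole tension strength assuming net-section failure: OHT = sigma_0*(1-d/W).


OHT = sigma_0*(1-d/W) = 464*(1-3/20) = 394.4 MPa

394.4 MPa


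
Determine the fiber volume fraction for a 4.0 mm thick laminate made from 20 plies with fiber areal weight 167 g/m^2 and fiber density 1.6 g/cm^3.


Vf = n * FAW / (rho_f * h * 1000) = 20 * 167 / (1.6 * 4.0 * 1000) = 0.5219

0.5219


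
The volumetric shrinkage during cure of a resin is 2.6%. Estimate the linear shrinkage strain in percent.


Linear shrinkage ≈ vol_shrink/3 = 2.6/3 = 0.867%

0.867%


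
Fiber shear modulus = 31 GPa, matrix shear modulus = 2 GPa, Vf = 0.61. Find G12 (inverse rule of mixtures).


1/G12 = Vf/Gf + (1-Vf)/Gm = 0.61/31 + 0.39/2
G12 = 4.66 GPa

4.66 GPa


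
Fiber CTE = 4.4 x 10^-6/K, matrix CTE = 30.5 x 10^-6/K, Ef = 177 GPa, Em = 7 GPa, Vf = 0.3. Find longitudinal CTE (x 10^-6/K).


E1 = Ef*Vf + Em*(1-Vf) = 58.0
alpha_1 = (alpha_f*Ef*Vf + alpha_m*Em*(1-Vf))/E1 = 6.61 x 10^-6/K

6.61 x 10^-6/K


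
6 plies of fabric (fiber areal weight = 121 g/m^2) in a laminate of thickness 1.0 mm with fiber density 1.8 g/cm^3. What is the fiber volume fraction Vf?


Vf = n * FAW / (rho_f * h * 1000) = 6 * 121 / (1.8 * 1.0 * 1000) = 0.4033

0.4033


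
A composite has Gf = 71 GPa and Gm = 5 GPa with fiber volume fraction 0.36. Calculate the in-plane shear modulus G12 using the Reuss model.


1/G12 = Vf/Gf + (1-Vf)/Gm = 0.36/71 + 0.64/5
G12 = 7.51 GPa

7.51 GPa


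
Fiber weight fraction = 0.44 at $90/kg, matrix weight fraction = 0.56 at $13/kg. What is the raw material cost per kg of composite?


Cost = cost_f*Wf + cost_m*Wm = 90*0.44 + 13*0.56 = $46.88/kg

$46.88/kg


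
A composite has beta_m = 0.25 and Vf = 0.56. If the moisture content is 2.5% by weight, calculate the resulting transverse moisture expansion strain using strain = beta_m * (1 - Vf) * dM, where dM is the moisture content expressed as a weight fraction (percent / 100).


dM = 2.5/100 = 0.025
strain = beta_m * (1-Vf) * dM = 0.25 * 0.44 * 0.025 = 0.00275

0.00275


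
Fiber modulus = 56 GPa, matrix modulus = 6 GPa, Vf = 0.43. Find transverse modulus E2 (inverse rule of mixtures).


1/E2 = Vf/Ef + (1-Vf)/Em = 0.43/56 + 0.57/6
E2 = 9.74 GPa

9.74 GPa


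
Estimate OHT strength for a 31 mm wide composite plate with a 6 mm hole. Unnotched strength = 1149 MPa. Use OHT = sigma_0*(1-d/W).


OHT = sigma_0*(1-d/W) = 1149*(1-6/31) = 926.6 MPa

926.6 MPa


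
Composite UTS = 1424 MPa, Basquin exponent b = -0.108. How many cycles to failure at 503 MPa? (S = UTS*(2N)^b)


N = 0.5 * (S/UTS)^(1/b) = 0.5 * (503/1424)^(1/-0.108) = 7649.2383 cycles

7649.2383 cycles


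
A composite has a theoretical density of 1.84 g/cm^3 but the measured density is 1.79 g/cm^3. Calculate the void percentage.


Void% = (rho_theo - rho_actual)/rho_theo * 100 = (1.84 - 1.79)/1.84 * 100 = 2.72%

2.72%


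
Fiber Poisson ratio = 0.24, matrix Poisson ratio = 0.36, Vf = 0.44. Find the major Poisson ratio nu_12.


nu_12 = nu_f*Vf + nu_m*(1-Vf) = 0.24*0.44 + 0.36*0.56 = 0.3072

0.3072


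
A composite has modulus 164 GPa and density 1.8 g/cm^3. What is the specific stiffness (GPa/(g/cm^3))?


Specific stiffness = E/rho = 164/1.8 = 91.1 GPa/(g/cm^3)

91.1 GPa/(g/cm^3)


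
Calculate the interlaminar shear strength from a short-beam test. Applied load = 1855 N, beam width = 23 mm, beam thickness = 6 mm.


ILSS = 3F/(4bh) = 3*1855/(4*23*6) = 10.08 MPa

10.08 MPa


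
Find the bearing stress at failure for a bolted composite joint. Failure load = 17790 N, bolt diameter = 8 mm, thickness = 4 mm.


sigma_br = F/(d*h) = 17790/(8*4) = 555.9 MPa

555.9 MPa


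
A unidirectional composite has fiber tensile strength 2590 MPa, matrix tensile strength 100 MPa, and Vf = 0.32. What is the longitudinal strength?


sigma_1 = sigma_f*Vf + sigma_m*(1-Vf) = 2590*0.32 + 100*0.68 = 896.8 MPa

896.8 MPa


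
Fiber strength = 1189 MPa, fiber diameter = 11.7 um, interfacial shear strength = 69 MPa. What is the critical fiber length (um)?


Lc = sigma_f * d / (2 * tau_i) = 1189 * 11.7 / (2 * 69) = 100.8 um

100.8 um


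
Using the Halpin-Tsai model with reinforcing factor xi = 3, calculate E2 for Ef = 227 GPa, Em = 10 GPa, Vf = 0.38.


eta = (Ef/Em - 1)/(Ef/Em + xi) = (22.7 - 1)/(22.7 + 3) = 0.8444
E2 = Em*(1+xi*eta*Vf)/(1-eta*Vf) = 28.9 GPa

28.9 GPa


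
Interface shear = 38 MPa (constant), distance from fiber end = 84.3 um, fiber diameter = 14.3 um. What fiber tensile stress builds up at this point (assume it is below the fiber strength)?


Force balance: sigma_f * (pi*d^2/4) = tau * (pi*d) * x  ->  sigma_f = 4 * tau * x / d
sigma_f = 4 * 38 * 84.3 / 14.3 = 896.1 MPa

896.1 MPa


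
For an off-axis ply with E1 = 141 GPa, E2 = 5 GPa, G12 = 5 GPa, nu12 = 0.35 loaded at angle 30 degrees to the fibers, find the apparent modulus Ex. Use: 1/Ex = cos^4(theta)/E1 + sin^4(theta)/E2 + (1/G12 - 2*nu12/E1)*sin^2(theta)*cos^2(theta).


cos^4(30) = 0.5625, sin^4(30) = 0.0625, sin^2(30)*cos^2(30) = 0.1875
1/G12 - 2*nu12/E1 = 1/5 - 2*0.35/141 = 0.195035 GPa^-1
1/Ex = 0.5625/141 + 0.0625/5 + 0.195035*0.1875 = 0.0530585 GPa^-1
Ex = 18.85 GPa

18.85 GPa


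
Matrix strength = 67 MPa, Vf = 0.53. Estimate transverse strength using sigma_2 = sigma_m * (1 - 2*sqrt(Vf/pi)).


factor = 1 - 2*sqrt(0.53/pi) = 0.1785
sigma_2 = 67 * 0.1785 = 11.96 MPa

11.96 MPa


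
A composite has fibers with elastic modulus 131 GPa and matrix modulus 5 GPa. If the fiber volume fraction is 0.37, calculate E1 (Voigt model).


E1 = Ef*Vf + Em*(1-Vf) = 131*0.37 + 5*0.63 = 51.62 GPa

51.62 GPa


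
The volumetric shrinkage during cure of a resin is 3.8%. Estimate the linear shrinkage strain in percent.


Linear shrinkage ≈ vol_shrink/3 = 3.8/3 = 1.267%

1.267%


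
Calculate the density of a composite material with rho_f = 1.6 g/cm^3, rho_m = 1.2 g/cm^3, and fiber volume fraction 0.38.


rho_c = rho_f*Vf + rho_m*(1-Vf) = 1.6*0.38 + 1.2*0.62 = 1.352 g/cm^3

1.352 g/cm^3


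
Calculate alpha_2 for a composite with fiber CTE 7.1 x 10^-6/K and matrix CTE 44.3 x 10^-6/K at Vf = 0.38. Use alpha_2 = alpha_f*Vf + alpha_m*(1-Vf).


alpha_2 = alpha_f*Vf + alpha_m*(1-Vf) = 7.1*0.38 + 44.3*0.62 = 30.2 x 10^-6/K

30.2 x 10^-6/K


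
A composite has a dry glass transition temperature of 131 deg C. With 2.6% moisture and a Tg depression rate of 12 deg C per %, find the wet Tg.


Tg_wet = Tg_dry - k*moisture = 131 - 12*2.6 = 99.8 deg C

99.8 deg C


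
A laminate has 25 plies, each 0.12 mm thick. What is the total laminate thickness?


h = n * t_ply = 25 * 0.12 = 3.0 mm

3.0 mm


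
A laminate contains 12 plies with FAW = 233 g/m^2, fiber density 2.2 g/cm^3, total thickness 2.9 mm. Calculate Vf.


Vf = n * FAW / (rho_f * h * 1000) = 12 * 233 / (2.2 * 2.9 * 1000) = 0.4382

0.4382


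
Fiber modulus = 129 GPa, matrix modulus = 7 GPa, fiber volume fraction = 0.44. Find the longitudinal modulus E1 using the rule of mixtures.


E1 = Ef*Vf + Em*(1-Vf) = 129*0.44 + 7*0.56 = 60.68 GPa

60.68 GPa


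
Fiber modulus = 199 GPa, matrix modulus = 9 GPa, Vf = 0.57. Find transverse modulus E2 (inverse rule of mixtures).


1/E2 = Vf/Ef + (1-Vf)/Em = 0.57/199 + 0.43/9
E2 = 19.75 GPa

19.75 GPa


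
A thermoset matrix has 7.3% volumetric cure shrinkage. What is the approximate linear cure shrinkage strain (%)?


Linear shrinkage ≈ vol_shrink/3 = 7.3/3 = 2.433%

2.433%


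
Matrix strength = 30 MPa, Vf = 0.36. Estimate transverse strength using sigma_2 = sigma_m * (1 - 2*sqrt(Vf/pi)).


factor = 1 - 2*sqrt(0.36/pi) = 0.323
sigma_2 = 30 * 0.323 = 9.69 MPa

9.69 MPa


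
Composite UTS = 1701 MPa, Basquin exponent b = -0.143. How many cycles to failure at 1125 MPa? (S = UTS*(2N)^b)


N = 0.5 * (S/UTS)^(1/b) = 0.5 * (1125/1701)^(1/-0.143) = 9.0069 cycles

9.0069 cycles


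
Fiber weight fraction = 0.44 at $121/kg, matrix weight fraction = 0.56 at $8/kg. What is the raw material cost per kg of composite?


Cost = cost_f*Wf + cost_m*Wm = 121*0.44 + 8*0.56 = $57.72/kg

$57.72/kg


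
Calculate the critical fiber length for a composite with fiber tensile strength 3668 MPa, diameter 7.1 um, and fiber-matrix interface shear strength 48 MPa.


Lc = sigma_f * d / (2 * tau_i) = 3668 * 7.1 / (2 * 48) = 271.3 um

271.3 um


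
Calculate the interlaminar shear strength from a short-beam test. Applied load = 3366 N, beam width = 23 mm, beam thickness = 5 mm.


ILSS = 3F/(4bh) = 3*3366/(4*23*5) = 21.95 MPa

21.95 MPa


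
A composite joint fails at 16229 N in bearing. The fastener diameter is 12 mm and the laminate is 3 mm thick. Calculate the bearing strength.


sigma_br = F/(d*h) = 16229/(12*3) = 450.8 MPa

450.8 MPa


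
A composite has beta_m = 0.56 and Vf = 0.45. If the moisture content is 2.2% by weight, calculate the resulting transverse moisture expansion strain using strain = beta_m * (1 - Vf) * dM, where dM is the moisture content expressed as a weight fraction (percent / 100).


dM = 2.2/100 = 0.022
strain = beta_m * (1-Vf) * dM = 0.56 * 0.55 * 0.022 = 0.006776

0.006776


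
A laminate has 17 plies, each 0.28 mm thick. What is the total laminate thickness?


h = n * t_ply = 17 * 0.28 = 4.76 mm

4.76 mm


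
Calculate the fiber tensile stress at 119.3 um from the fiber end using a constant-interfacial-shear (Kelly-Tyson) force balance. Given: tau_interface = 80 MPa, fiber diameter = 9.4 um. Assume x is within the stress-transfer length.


Force balance: sigma_f * (pi*d^2/4) = tau * (pi*d) * x  ->  sigma_f = 4 * tau * x / d
sigma_f = 4 * 80 * 119.3 / 9.4 = 4061.3 MPa

4061.3 MPa


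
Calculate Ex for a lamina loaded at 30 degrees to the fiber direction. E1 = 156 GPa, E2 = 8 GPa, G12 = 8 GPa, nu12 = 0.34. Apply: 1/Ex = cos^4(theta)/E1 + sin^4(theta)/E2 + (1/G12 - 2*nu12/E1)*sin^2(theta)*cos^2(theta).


cos^4(30) = 0.5625, sin^4(30) = 0.0625, sin^2(30)*cos^2(30) = 0.1875
1/G12 - 2*nu12/E1 = 1/8 - 2*0.34/156 = 0.120641 GPa^-1
1/Ex = 0.5625/156 + 0.0625/8 + 0.120641*0.1875 = 0.0340385 GPa^-1
Ex = 29.38 GPa

29.38 GPa


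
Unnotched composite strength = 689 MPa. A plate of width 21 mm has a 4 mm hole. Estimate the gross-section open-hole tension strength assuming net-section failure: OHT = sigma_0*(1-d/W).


OHT = sigma_0*(1-d/W) = 689*(1-4/21) = 557.8 MPa

557.8 MPa


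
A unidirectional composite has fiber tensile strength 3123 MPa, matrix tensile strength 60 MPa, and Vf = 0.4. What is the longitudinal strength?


sigma_1 = sigma_f*Vf + sigma_m*(1-Vf) = 3123*0.4 + 60*0.6 = 1285.2 MPa

1285.2 MPa


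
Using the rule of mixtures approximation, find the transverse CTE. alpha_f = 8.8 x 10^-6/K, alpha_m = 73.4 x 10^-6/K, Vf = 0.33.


alpha_2 = alpha_f*Vf + alpha_m*(1-Vf) = 8.8*0.33 + 73.4*0.67 = 52.1 x 10^-6/K

52.1 x 10^-6/K


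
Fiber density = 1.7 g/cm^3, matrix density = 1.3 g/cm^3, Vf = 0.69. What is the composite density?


rho_c = rho_f*Vf + rho_m*(1-Vf) = 1.7*0.69 + 1.3*0.31 = 1.576 g/cm^3

1.576 g/cm^3


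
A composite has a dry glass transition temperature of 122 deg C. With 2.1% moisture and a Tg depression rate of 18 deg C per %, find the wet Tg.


Tg_wet = Tg_dry - k*moisture = 122 - 18*2.1 = 84.2 deg C

84.2 deg C


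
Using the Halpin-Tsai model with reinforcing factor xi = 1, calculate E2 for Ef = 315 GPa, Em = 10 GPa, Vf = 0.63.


eta = (Ef/Em - 1)/(Ef/Em + xi) = (31.5 - 1)/(31.5 + 1) = 0.9385
E2 = Em*(1+xi*eta*Vf)/(1-eta*Vf) = 38.93 GPa

38.93 GPa


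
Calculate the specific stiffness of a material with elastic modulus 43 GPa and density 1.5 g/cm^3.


Specific stiffness = E/rho = 43/1.5 = 28.7 GPa/(g/cm^3)

28.7 GPa/(g/cm^3)


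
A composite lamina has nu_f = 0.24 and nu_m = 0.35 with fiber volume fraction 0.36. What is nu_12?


nu_12 = nu_f*Vf + nu_m*(1-Vf) = 0.24*0.36 + 0.35*0.64 = 0.3104

0.3104


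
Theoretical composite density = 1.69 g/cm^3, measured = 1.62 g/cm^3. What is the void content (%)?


Void% = (rho_theo - rho_actual)/rho_theo * 100 = (1.69 - 1.62)/1.69 * 100 = 4.14%

4.14%


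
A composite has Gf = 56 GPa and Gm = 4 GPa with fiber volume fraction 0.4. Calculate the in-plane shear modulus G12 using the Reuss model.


1/G12 = Vf/Gf + (1-Vf)/Gm = 0.4/56 + 0.6/4
G12 = 6.36 GPa

6.36 GPa


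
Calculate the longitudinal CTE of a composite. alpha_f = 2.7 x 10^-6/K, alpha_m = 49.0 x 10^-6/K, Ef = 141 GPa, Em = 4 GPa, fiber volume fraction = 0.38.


E1 = Ef*Vf + Em*(1-Vf) = 56.06
alpha_1 = (alpha_f*Ef*Vf + alpha_m*Em*(1-Vf))/E1 = 4.75 x 10^-6/K

4.75 x 10^-6/K


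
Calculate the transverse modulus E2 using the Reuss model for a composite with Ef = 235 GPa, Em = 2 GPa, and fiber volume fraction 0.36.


1/E2 = Vf/Ef + (1-Vf)/Em = 0.36/235 + 0.64/2
E2 = 3.11 GPa

3.11 GPa


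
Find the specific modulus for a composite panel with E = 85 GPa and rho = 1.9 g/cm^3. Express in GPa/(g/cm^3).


Specific stiffness = E/rho = 85/1.9 = 44.7 GPa/(g/cm^3)

44.7 GPa/(g/cm^3)


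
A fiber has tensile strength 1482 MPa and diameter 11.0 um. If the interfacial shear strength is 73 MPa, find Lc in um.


Lc = sigma_f * d / (2 * tau_i) = 1482 * 11.0 / (2 * 73) = 111.7 um

111.7 um


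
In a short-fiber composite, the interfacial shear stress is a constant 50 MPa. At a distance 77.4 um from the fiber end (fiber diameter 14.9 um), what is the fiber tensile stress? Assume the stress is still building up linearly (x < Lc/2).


Force balance: sigma_f * (pi*d^2/4) = tau * (pi*d) * x  ->  sigma_f = 4 * tau * x / d
sigma_f = 4 * 50 * 77.4 / 14.9 = 1038.9 MPa

1038.9 MPa


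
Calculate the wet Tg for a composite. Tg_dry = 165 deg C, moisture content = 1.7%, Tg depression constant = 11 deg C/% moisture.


Tg_wet = Tg_dry - k*moisture = 165 - 11*1.7 = 146.3 deg C

146.3 deg C


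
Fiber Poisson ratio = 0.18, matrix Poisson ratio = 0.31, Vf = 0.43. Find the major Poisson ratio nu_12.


nu_12 = nu_f*Vf + nu_m*(1-Vf) = 0.18*0.43 + 0.31*0.57 = 0.2541

0.2541


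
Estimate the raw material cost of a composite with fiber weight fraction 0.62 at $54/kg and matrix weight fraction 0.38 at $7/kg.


Cost = cost_f*Wf + cost_m*Wm = 54*0.62 + 7*0.38 = $36.14/kg

$36.14/kg


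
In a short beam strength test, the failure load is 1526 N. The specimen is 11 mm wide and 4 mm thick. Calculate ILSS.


ILSS = 3F/(4bh) = 3*1526/(4*11*4) = 26.01 MPa

26.01 MPa


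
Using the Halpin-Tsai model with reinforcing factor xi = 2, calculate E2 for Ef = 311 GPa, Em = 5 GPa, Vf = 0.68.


eta = (Ef/Em - 1)/(Ef/Em + xi) = (62.2 - 1)/(62.2 + 2) = 0.9533
E2 = Em*(1+xi*eta*Vf)/(1-eta*Vf) = 32.64 GPa

32.64 GPa


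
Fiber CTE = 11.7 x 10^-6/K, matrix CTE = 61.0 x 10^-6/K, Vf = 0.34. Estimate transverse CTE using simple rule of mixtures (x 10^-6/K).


alpha_2 = alpha_f*Vf + alpha_m*(1-Vf) = 11.7*0.34 + 61.0*0.66 = 44.2 x 10^-6/K

44.2 x 10^-6/K


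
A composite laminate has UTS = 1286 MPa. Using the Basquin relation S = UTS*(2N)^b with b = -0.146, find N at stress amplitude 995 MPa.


N = 0.5 * (S/UTS)^(1/b) = 0.5 * (995/1286)^(1/-0.146) = 2.8981 cycles

2.8981 cycles


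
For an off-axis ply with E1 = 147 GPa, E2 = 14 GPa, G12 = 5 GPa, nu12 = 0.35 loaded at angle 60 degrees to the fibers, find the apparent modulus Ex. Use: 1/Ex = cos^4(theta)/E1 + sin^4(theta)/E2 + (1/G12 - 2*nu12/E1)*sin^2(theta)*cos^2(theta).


cos^4(60) = 0.0625, sin^4(60) = 0.5625, sin^2(60)*cos^2(60) = 0.1875
1/G12 - 2*nu12/E1 = 1/5 - 2*0.35/147 = 0.195238 GPa^-1
1/Ex = 0.0625/147 + 0.5625/14 + 0.195238*0.1875 = 0.0772109 GPa^-1
Ex = 12.95 GPa

12.95 GPa


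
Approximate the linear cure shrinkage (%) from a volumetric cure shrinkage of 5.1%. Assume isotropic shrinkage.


Linear shrinkage ≈ vol_shrink/3 = 5.1/3 = 1.7%

1.7%


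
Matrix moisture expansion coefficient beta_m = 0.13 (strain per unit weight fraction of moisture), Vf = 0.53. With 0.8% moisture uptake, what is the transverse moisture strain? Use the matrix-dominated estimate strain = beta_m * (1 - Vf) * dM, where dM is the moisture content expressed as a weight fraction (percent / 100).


dM = 0.8/100 = 0.008
strain = beta_m * (1-Vf) * dM = 0.13 * 0.47 * 0.008 = 0.0004888

0.0004888


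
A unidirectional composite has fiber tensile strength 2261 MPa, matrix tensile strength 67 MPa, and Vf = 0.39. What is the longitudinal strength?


sigma_1 = sigma_f*Vf + sigma_m*(1-Vf) = 2261*0.39 + 67*0.61 = 922.7 MPa

922.7 MPa


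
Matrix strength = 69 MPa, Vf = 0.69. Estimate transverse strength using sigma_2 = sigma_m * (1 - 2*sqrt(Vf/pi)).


factor = 1 - 2*sqrt(0.69/pi) = 0.0627
sigma_2 = 69 * 0.0627 = 4.33 MPa

4.33 MPa


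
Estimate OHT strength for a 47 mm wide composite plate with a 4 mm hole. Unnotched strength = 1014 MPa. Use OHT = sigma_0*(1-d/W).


OHT = sigma_0*(1-d/W) = 1014*(1-4/47) = 927.7 MPa

927.7 MPa


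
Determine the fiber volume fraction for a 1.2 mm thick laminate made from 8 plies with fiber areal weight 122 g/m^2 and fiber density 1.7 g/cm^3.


Vf = n * FAW / (rho_f * h * 1000) = 8 * 122 / (1.7 * 1.2 * 1000) = 0.4784

0.4784


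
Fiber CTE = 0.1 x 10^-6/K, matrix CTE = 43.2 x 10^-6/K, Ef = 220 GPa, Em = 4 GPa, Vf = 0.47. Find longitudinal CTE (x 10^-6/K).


E1 = Ef*Vf + Em*(1-Vf) = 105.52
alpha_1 = (alpha_f*Ef*Vf + alpha_m*Em*(1-Vf))/E1 = 0.97 x 10^-6/K

0.97 x 10^-6/K


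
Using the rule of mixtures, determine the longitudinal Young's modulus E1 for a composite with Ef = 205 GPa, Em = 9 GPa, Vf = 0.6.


E1 = Ef*Vf + Em*(1-Vf) = 205*0.6 + 9*0.4 = 126.6 GPa

126.6 GPa


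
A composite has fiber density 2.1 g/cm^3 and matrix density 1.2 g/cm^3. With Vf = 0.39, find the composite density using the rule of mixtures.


rho_c = rho_f*Vf + rho_m*(1-Vf) = 2.1*0.39 + 1.2*0.61 = 1.551 g/cm^3

1.551 g/cm^3


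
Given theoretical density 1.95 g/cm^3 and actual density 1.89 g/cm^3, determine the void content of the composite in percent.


Void% = (rho_theo - rho_actual)/rho_theo * 100 = (1.95 - 1.89)/1.95 * 100 = 3.08%

3.08%


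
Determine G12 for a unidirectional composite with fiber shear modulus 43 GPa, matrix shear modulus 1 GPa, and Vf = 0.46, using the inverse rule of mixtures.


1/G12 = Vf/Gf + (1-Vf)/Gm = 0.46/43 + 0.54/1
G12 = 1.82 GPa

1.82 GPa


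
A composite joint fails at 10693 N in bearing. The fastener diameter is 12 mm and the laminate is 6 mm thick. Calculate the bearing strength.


sigma_br = F/(d*h) = 10693/(12*6) = 148.5 MPa

148.5 MPa


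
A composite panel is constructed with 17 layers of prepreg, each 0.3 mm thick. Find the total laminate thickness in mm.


h = n * t_ply = 17 * 0.3 = 5.1 mm

5.1 mm


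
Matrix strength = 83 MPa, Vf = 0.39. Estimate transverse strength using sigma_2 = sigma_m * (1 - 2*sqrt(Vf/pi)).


factor = 1 - 2*sqrt(0.39/pi) = 0.2953
sigma_2 = 83 * 0.2953 = 24.51 MPa

24.51 MPa


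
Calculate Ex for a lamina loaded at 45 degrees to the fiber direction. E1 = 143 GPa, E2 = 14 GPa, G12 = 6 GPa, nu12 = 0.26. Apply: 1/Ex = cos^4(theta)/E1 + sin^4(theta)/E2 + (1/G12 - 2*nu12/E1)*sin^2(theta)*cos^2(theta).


cos^4(45) = 0.25, sin^4(45) = 0.25, sin^2(45)*cos^2(45) = 0.25
1/G12 - 2*nu12/E1 = 1/6 - 2*0.26/143 = 0.16303 GPa^-1
1/Ex = 0.25/143 + 0.25/14 + 0.16303*0.25 = 0.060363 GPa^-1
Ex = 16.57 GPa

16.57 GPa


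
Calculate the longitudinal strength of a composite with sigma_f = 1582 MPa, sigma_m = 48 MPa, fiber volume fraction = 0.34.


sigma_1 = sigma_f*Vf + sigma_m*(1-Vf) = 1582*0.34 + 48*0.66 = 569.6 MPa

569.6 MPa


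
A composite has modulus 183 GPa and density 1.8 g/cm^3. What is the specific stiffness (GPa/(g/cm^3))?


Specific stiffness = E/rho = 183/1.8 = 101.7 GPa/(g/cm^3)

101.7 GPa/(g/cm^3)


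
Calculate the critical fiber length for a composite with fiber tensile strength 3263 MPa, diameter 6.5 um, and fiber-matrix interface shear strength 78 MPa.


Lc = sigma_f * d / (2 * tau_i) = 3263 * 6.5 / (2 * 78) = 136.0 um

136.0 um


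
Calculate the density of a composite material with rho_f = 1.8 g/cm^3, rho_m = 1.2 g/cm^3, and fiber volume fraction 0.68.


rho_c = rho_f*Vf + rho_m*(1-Vf) = 1.8*0.68 + 1.2*0.32 = 1.608 g/cm^3

1.608 g/cm^3


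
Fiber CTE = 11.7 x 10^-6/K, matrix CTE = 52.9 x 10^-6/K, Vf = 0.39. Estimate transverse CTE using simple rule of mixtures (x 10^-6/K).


alpha_2 = alpha_f*Vf + alpha_m*(1-Vf) = 11.7*0.39 + 52.9*0.61 = 36.8 x 10^-6/K

36.8 x 10^-6/K


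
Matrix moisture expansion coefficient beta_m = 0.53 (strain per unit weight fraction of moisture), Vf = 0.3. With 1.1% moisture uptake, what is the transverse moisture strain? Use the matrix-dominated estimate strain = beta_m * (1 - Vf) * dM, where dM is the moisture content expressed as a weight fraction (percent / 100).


dM = 1.1/100 = 0.011
strain = beta_m * (1-Vf) * dM = 0.53 * 0.7 * 0.011 = 0.004081

0.004081


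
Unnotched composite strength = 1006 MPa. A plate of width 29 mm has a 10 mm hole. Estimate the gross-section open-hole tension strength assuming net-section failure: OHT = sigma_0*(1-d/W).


OHT = sigma_0*(1-d/W) = 1006*(1-10/29) = 659.1 MPa

659.1 MPa


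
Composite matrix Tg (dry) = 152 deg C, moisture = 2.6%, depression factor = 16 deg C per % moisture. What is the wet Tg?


Tg_wet = Tg_dry - k*moisture = 152 - 16*2.6 = 110.4 deg C

110.4 deg C


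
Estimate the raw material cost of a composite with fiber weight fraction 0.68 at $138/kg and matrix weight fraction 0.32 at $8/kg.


Cost = cost_f*Wf + cost_m*Wm = 138*0.68 + 8*0.32 = $96.4/kg

$96.4/kg


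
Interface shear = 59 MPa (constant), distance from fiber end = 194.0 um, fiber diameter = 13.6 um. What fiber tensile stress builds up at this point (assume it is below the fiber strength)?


Force balance: sigma_f * (pi*d^2/4) = tau * (pi*d) * x  ->  sigma_f = 4 * tau * x / d
sigma_f = 4 * 59 * 194.0 / 13.6 = 3366.5 MPa

3366.5 MPa


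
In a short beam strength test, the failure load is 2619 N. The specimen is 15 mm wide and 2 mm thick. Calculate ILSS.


ILSS = 3F/(4bh) = 3*2619/(4*15*2) = 65.48 MPa

65.48 MPa


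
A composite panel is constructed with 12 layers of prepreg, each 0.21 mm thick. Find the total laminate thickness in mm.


h = n * t_ply = 12 * 0.21 = 2.52 mm

2.52 mm


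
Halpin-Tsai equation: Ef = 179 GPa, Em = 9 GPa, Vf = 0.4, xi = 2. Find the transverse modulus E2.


eta = (Ef/Em - 1)/(Ef/Em + xi) = (19.8889 - 1)/(19.8889 + 2) = 0.8629
E2 = Em*(1+xi*eta*Vf)/(1-eta*Vf) = 23.23 GPa

23.23 GPa


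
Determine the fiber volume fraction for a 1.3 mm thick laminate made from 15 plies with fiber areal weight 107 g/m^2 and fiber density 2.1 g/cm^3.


Vf = n * FAW / (rho_f * h * 1000) = 15 * 107 / (2.1 * 1.3 * 1000) = 0.5879

0.5879


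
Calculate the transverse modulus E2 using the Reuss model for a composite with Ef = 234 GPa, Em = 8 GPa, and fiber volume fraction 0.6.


1/E2 = Vf/Ef + (1-Vf)/Em = 0.6/234 + 0.4/8
E2 = 19.02 GPa

19.02 GPa


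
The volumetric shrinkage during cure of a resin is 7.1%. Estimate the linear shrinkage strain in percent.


Linear shrinkage ≈ vol_shrink/3 = 7.1/3 = 2.367%

2.367%


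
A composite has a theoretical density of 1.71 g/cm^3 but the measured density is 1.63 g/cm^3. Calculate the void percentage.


Void% = (rho_theo - rho_actual)/rho_theo * 100 = (1.71 - 1.63)/1.71 * 100 = 4.68%

4.68%


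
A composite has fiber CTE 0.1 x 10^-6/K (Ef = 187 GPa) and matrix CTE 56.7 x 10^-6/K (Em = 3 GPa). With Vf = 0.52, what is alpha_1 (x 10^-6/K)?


E1 = Ef*Vf + Em*(1-Vf) = 98.68
alpha_1 = (alpha_f*Ef*Vf + alpha_m*Em*(1-Vf))/E1 = 0.93 x 10^-6/K

0.93 x 10^-6/K


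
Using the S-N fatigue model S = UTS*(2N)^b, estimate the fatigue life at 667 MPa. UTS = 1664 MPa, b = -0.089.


N = 0.5 * (S/UTS)^(1/b) = 0.5 * (667/1664)^(1/-0.089) = 14452.8340 cycles

14452.8340 cycles


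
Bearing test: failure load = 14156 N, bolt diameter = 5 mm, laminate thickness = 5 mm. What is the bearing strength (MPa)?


sigma_br = F/(d*h) = 14156/(5*5) = 566.2 MPa

566.2 MPa


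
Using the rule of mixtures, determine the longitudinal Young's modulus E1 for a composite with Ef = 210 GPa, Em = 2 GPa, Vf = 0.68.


E1 = Ef*Vf + Em*(1-Vf) = 210*0.68 + 2*0.32 = 143.44 GPa

143.44 GPa


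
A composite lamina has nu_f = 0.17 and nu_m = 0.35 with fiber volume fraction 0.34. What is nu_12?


nu_12 = nu_f*Vf + nu_m*(1-Vf) = 0.17*0.34 + 0.35*0.66 = 0.2888

0.2888


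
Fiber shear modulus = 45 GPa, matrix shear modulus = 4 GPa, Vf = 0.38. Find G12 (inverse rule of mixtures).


1/G12 = Vf/Gf + (1-Vf)/Gm = 0.38/45 + 0.62/4
G12 = 6.12 GPa

6.12 GPa


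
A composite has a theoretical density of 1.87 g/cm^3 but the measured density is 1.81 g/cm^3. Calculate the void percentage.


Void% = (rho_theo - rho_actual)/rho_theo * 100 = (1.87 - 1.81)/1.87 * 100 = 3.21%

3.21%


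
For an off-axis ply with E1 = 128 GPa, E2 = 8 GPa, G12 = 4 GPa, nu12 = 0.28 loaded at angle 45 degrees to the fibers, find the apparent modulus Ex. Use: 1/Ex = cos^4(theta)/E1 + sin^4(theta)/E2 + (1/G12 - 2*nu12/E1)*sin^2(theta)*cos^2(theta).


cos^4(45) = 0.25, sin^4(45) = 0.25, sin^2(45)*cos^2(45) = 0.25
1/G12 - 2*nu12/E1 = 1/4 - 2*0.28/128 = 0.245625 GPa^-1
1/Ex = 0.25/128 + 0.25/8 + 0.245625*0.25 = 0.0946094 GPa^-1
Ex = 10.57 GPa

10.57 GPa


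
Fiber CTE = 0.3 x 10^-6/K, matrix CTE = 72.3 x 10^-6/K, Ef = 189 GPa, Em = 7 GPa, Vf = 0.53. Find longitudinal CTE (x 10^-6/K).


E1 = Ef*Vf + Em*(1-Vf) = 103.46
alpha_1 = (alpha_f*Ef*Vf + alpha_m*Em*(1-Vf))/E1 = 2.59 x 10^-6/K

2.59 x 10^-6/K


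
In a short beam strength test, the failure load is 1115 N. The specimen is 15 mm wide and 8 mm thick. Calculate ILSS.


ILSS = 3F/(4bh) = 3*1115/(4*15*8) = 6.97 MPa

6.97 MPa


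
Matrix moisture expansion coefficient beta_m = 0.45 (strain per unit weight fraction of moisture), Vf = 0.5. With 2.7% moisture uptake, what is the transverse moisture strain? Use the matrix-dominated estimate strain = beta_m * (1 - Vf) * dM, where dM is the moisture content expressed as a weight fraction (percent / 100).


dM = 2.7/100 = 0.027
strain = beta_m * (1-Vf) * dM = 0.45 * 0.5 * 0.027 = 0.006075

0.006075


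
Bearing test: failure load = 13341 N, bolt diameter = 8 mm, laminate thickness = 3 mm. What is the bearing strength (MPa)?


sigma_br = F/(d*h) = 13341/(8*3) = 555.9 MPa

555.9 MPa


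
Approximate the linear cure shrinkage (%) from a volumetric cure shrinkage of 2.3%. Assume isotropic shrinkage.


Linear shrinkage ≈ vol_shrink/3 = 2.3/3 = 0.767%

0.767%


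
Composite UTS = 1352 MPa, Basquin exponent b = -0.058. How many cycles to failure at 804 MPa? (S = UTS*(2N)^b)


N = 0.5 * (S/UTS)^(1/b) = 0.5 * (804/1352)^(1/-0.058) = 3896.7741 cycles

3896.7741 cycles


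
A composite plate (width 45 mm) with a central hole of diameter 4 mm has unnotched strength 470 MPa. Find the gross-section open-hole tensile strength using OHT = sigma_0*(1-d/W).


OHT = sigma_0*(1-d/W) = 470*(1-4/45) = 428.2 MPa

428.2 MPa


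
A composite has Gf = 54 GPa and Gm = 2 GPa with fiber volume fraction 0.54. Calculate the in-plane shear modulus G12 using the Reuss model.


1/G12 = Vf/Gf + (1-Vf)/Gm = 0.54/54 + 0.46/2
G12 = 4.17 GPa

4.17 GPa


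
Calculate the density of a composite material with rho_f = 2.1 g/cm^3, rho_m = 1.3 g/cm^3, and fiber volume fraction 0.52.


rho_c = rho_f*Vf + rho_m*(1-Vf) = 2.1*0.52 + 1.3*0.48 = 1.716 g/cm^3

1.716 g/cm^3


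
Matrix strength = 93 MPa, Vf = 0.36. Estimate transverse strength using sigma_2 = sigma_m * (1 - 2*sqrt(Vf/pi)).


factor = 1 - 2*sqrt(0.36/pi) = 0.323
sigma_2 = 93 * 0.323 = 30.04 MPa

30.04 MPa


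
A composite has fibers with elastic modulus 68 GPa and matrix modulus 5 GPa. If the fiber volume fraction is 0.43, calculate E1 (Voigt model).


E1 = Ef*Vf + Em*(1-Vf) = 68*0.43 + 5*0.57 = 32.09 GPa

32.09 GPa


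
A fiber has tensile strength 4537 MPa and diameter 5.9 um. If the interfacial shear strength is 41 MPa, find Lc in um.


Lc = sigma_f * d / (2 * tau_i) = 4537 * 5.9 / (2 * 41) = 326.4 um

326.4 um


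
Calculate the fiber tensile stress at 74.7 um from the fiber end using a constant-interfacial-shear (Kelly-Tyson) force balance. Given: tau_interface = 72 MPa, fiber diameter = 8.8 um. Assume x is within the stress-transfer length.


Force balance: sigma_f * (pi*d^2/4) = tau * (pi*d) * x  ->  sigma_f = 4 * tau * x / d
sigma_f = 4 * 72 * 74.7 / 8.8 = 2444.7 MPa

2444.7 MPa


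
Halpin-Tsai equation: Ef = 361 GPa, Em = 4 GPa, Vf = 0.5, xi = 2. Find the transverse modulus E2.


eta = (Ef/Em - 1)/(Ef/Em + xi) = (90.25 - 1)/(90.25 + 2) = 0.9675
E2 = Em*(1+xi*eta*Vf)/(1-eta*Vf) = 15.24 GPa

15.24 GPa


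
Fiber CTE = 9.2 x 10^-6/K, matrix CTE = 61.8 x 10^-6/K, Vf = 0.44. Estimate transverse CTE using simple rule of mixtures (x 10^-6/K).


alpha_2 = alpha_f*Vf + alpha_m*(1-Vf) = 9.2*0.44 + 61.8*0.56 = 38.7 x 10^-6/K

38.7 x 10^-6/K


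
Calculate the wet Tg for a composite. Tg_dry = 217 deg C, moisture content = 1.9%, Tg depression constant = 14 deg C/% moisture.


Tg_wet = Tg_dry - k*moisture = 217 - 14*1.9 = 190.4 deg C

190.4 deg C


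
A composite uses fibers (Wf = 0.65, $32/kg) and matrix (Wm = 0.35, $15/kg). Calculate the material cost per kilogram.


Cost = cost_f*Wf + cost_m*Wm = 32*0.65 + 15*0.35 = $26.05/kg

$26.05/kg


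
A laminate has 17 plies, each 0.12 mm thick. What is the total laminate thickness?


h = n * t_ply = 17 * 0.12 = 2.04 mm

2.04 mm


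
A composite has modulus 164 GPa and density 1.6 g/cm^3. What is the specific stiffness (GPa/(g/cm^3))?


Specific stiffness = E/rho = 164/1.6 = 102.5 GPa/(g/cm^3)

102.5 GPa/(g/cm^3)


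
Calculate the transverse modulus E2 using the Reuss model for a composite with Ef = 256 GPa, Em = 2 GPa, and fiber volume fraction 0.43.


1/E2 = Vf/Ef + (1-Vf)/Em = 0.43/256 + 0.57/2
E2 = 3.49 GPa

3.49 GPa


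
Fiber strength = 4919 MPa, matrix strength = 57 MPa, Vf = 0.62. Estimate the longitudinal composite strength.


sigma_1 = sigma_f*Vf + sigma_m*(1-Vf) = 4919*0.62 + 57*0.38 = 3071.4 MPa

3071.4 MPa


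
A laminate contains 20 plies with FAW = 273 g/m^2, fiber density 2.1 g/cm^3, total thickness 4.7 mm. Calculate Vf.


Vf = n * FAW / (rho_f * h * 1000) = 20 * 273 / (2.1 * 4.7 * 1000) = 0.5532

0.5532


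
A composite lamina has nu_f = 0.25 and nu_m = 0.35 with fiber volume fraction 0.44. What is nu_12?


nu_12 = nu_f*Vf + nu_m*(1-Vf) = 0.25*0.44 + 0.35*0.56 = 0.306

0.306


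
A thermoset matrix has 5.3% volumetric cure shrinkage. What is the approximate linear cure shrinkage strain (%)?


Linear shrinkage ≈ vol_shrink/3 = 5.3/3 = 1.767%

1.767%


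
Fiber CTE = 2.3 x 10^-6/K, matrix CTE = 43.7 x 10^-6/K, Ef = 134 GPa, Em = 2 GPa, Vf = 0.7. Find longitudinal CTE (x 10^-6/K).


E1 = Ef*Vf + Em*(1-Vf) = 94.4
alpha_1 = (alpha_f*Ef*Vf + alpha_m*Em*(1-Vf))/E1 = 2.56 x 10^-6/K

2.56 x 10^-6/K


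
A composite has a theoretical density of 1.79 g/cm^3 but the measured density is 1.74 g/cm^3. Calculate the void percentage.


Void% = (rho_theo - rho_actual)/rho_theo * 100 = (1.79 - 1.74)/1.79 * 100 = 2.79%

2.79%


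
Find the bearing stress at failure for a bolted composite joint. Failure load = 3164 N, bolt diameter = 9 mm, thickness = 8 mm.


sigma_br = F/(d*h) = 3164/(9*8) = 43.9 MPa

43.9 MPa


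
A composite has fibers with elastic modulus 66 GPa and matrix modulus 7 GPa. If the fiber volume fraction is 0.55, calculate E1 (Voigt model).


E1 = Ef*Vf + Em*(1-Vf) = 66*0.55 + 7*0.45 = 39.45 GPa

39.45 GPa


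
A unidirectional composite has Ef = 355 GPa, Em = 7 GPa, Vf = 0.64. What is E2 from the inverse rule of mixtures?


1/E2 = Vf/Ef + (1-Vf)/Em = 0.64/355 + 0.36/7
E2 = 18.79 GPa

18.79 GPa


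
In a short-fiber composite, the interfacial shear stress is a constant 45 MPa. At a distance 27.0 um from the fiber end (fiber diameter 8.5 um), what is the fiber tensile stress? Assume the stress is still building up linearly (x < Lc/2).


Force balance: sigma_f * (pi*d^2/4) = tau * (pi*d) * x  ->  sigma_f = 4 * tau * x / d
sigma_f = 4 * 45 * 27.0 / 8.5 = 571.8 MPa

571.8 MPa


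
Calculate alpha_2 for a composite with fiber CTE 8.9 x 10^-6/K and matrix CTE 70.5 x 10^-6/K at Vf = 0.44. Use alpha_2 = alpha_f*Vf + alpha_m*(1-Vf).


alpha_2 = alpha_f*Vf + alpha_m*(1-Vf) = 8.9*0.44 + 70.5*0.56 = 43.4 x 10^-6/K

43.4 x 10^-6/K


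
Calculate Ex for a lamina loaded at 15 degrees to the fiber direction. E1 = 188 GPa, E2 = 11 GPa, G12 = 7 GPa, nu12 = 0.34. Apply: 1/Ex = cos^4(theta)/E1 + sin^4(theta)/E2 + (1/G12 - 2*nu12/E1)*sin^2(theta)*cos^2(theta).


cos^4(15) = 0.870513, sin^4(15) = 0.004487, sin^2(15)*cos^2(15) = 0.0625
1/G12 - 2*nu12/E1 = 1/7 - 2*0.34/188 = 0.13924 GPa^-1
1/Ex = 0.870513/188 + 0.004487/11 + 0.13924*0.0625 = 0.0137408 GPa^-1
Ex = 72.78 GPa

72.78 GPa


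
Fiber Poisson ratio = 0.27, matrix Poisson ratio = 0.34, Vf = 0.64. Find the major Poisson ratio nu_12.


nu_12 = nu_f*Vf + nu_m*(1-Vf) = 0.27*0.64 + 0.34*0.36 = 0.2952

0.2952


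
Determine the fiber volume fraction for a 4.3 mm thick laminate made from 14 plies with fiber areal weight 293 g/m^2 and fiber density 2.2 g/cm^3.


Vf = n * FAW / (rho_f * h * 1000) = 14 * 293 / (2.2 * 4.3 * 1000) = 0.4336

0.4336


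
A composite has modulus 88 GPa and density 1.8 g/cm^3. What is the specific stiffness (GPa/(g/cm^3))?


Specific stiffness = E/rho = 88/1.8 = 48.9 GPa/(g/cm^3)

48.9 GPa/(g/cm^3)


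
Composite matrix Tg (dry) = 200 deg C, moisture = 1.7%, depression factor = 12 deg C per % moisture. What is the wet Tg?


Tg_wet = Tg_dry - k*moisture = 200 - 12*1.7 = 179.6 deg C

179.6 deg C


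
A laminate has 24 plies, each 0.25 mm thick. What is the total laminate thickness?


h = n * t_ply = 24 * 0.25 = 6.0 mm

6.0 mm


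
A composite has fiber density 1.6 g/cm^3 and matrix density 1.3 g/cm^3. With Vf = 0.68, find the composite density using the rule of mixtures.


rho_c = rho_f*Vf + rho_m*(1-Vf) = 1.6*0.68 + 1.3*0.32 = 1.504 g/cm^3

1.504 g/cm^3


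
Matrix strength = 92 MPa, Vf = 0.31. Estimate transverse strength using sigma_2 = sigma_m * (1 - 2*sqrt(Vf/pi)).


factor = 1 - 2*sqrt(0.31/pi) = 0.3717
sigma_2 = 92 * 0.3717 = 34.2 MPa

34.2 MPa


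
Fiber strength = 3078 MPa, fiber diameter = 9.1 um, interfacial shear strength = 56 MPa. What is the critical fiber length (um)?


Lc = sigma_f * d / (2 * tau_i) = 3078 * 9.1 / (2 * 56) = 250.1 um

250.1 um


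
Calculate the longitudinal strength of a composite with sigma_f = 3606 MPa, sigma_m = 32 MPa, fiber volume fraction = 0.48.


sigma_1 = sigma_f*Vf + sigma_m*(1-Vf) = 3606*0.48 + 32*0.52 = 1747.5 MPa

1747.5 MPa


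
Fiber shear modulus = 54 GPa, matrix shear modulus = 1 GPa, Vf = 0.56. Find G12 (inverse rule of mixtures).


1/G12 = Vf/Gf + (1-Vf)/Gm = 0.56/54 + 0.44/1
G12 = 2.22 GPa

2.22 GPa


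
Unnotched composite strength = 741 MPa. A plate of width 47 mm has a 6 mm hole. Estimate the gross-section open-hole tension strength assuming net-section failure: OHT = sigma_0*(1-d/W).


OHT = sigma_0*(1-d/W) = 741*(1-6/47) = 646.4 MPa

646.4 MPa


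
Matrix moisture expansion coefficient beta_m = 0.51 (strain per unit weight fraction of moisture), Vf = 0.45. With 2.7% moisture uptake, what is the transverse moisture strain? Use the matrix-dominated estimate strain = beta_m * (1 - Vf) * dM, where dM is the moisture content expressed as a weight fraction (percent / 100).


dM = 2.7/100 = 0.027
strain = beta_m * (1-Vf) * dM = 0.51 * 0.55 * 0.027 = 0.0075735

0.0075735


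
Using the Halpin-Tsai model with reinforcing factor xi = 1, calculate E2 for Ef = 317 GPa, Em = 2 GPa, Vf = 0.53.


eta = (Ef/Em - 1)/(Ef/Em + xi) = (158.5 - 1)/(158.5 + 1) = 0.9875
E2 = Em*(1+xi*eta*Vf)/(1-eta*Vf) = 6.39 GPa

6.39 GPa


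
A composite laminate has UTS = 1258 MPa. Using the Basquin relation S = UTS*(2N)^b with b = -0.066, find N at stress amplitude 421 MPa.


N = 0.5 * (S/UTS)^(1/b) = 0.5 * (421/1258)^(1/-0.066) = 7.9795e+06 cycles

7.9795e+06 cycles


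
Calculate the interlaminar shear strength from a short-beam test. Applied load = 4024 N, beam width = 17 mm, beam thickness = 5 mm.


ILSS = 3F/(4bh) = 3*4024/(4*17*5) = 35.51 MPa

35.51 MPa


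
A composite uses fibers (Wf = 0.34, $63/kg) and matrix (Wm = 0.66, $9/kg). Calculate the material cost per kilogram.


Cost = cost_f*Wf + cost_m*Wm = 63*0.34 + 9*0.66 = $27.36/kg

$27.36/kg


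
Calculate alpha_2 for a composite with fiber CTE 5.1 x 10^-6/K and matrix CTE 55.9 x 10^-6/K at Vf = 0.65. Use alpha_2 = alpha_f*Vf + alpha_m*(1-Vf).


alpha_2 = alpha_f*Vf + alpha_m*(1-Vf) = 5.1*0.65 + 55.9*0.35 = 22.9 x 10^-6/K

22.9 x 10^-6/K


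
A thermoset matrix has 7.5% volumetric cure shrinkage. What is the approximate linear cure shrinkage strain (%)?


Linear shrinkage ≈ vol_shrink/3 = 7.5/3 = 2.5%

2.5%


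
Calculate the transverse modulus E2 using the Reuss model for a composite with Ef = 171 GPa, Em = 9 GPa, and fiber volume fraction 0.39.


1/E2 = Vf/Ef + (1-Vf)/Em = 0.39/171 + 0.61/9
E2 = 14.27 GPa

14.27 GPa


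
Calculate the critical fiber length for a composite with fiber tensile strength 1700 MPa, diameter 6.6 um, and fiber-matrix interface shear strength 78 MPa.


Lc = sigma_f * d / (2 * tau_i) = 1700 * 6.6 / (2 * 78) = 71.9 um

71.9 um


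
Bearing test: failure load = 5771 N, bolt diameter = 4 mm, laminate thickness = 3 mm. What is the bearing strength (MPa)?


sigma_br = F/(d*h) = 5771/(4*3) = 480.9 MPa

480.9 MPa


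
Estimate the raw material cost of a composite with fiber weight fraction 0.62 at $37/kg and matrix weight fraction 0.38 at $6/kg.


Cost = cost_f*Wf + cost_m*Wm = 37*0.62 + 6*0.38 = $25.22/kg

$25.22/kg


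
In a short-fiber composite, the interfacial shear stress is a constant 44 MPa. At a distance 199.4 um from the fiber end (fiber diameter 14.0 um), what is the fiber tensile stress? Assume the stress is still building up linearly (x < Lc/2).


Force balance: sigma_f * (pi*d^2/4) = tau * (pi*d) * x  ->  sigma_f = 4 * tau * x / d
sigma_f = 4 * 44 * 199.4 / 14.0 = 2506.7 MPa

2506.7 MPa


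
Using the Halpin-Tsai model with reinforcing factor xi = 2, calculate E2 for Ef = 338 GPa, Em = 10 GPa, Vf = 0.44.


eta = (Ef/Em - 1)/(Ef/Em + xi) = (33.8 - 1)/(33.8 + 2) = 0.9162
E2 = Em*(1+xi*eta*Vf)/(1-eta*Vf) = 30.26 GPa

30.26 GPa
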